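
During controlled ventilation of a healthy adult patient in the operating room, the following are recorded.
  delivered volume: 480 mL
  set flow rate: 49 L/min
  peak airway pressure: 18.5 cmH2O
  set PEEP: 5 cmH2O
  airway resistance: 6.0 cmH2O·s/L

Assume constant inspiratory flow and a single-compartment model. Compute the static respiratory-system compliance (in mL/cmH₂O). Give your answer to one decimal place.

Flow: 49 L/min ÷ 60 = 0.8167 L/s.
Equation of motion (constant flow): PIP = Vt/C + R·V̇ + PEEP.
Vt/C = PIP − R·V̇ − PEEP = 18.5 − 6.0×0.8167 − 5 = 18.5 − 4.9 − 5 = 8.6 cmH2O.
C = Vt / 8.6 = 480 / 8.6 = 55.814 mL/cmH2O.

55.8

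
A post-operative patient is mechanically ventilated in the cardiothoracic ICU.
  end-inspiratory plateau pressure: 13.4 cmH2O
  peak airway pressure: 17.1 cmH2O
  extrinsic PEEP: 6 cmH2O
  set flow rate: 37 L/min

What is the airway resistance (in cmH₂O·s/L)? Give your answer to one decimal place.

6.0

Flow: 37 L/min ÷ 60 = 0.6167 L/s.
Raw = (PIP − Pplat) / flow = (17.1 − 13.4) / 0.6167 = 3.7 / 0.6167 = 6.0 cmH2O·s/L.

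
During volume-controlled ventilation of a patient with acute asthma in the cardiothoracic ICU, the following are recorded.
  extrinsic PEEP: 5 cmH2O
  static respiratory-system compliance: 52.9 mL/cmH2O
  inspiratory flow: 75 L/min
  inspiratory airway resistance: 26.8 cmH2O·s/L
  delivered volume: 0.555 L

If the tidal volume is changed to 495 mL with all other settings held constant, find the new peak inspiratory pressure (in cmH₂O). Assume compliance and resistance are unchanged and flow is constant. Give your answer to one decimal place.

47.9

Flow: 75 L/min ÷ 60 = 1.25 L/s.
PIP = Vt/C + R·V̇ + PEEP (constant-flow equation of motion).
Only the elastic term changes: ΔPIP = ΔVt / C = (495 − 555) / 52.9 = -1.134 cmH2O.
Original PIP = 555/52.9 + 26.8×1.25 + 5 = 48.991 cmH2O; new PIP = 48.991 + (-1.134) = 47.857 cmH2O.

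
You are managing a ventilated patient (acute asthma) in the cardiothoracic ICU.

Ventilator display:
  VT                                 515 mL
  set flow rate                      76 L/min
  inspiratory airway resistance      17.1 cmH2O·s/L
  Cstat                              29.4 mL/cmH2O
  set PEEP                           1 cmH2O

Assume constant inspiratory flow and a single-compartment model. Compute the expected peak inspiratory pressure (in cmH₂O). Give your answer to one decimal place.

40.2

Flow: 76 L/min ÷ 60 = 1.2667 L/s.
Equation of motion (constant flow): PIP = Vt/C + R·V̇ + PEEP.
PIP = 515/29.4 + 17.1×1.2667 + 1 = 17.517 + 21.661 + 1 = 40.178 cmH2O.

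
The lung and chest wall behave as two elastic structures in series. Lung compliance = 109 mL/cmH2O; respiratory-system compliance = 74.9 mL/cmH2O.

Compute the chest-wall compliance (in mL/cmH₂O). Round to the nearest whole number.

239

1/Ccw = 1/Crs − 1/CL.
1/Ccw = 1/74.9 − 1/109 = 0.004177.
Ccw = 239.41 mL/cmH2O.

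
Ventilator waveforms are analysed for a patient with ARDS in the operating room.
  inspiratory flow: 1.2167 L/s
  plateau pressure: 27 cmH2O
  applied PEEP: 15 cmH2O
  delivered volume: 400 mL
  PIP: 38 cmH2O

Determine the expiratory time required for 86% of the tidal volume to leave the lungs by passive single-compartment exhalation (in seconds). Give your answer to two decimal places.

0.59

R = (PIP − Pplat)/V̇ = (38 − 27) / 1.2167 = 11.0/1.2167 = 9.041 cmH2O·s/L.
C = Vt/(Pplat − PEEP) = 400.0 / (27 − 15) = 400.0/12.0 = 33.333 mL/cmH2O.
τ = R × C = 9.041 × 0.03333 L/cmH2O = 0.3013 s.
t = −τ·ln(1 − 0.86) = −0.3013·ln(0.14) = 0.5924 s.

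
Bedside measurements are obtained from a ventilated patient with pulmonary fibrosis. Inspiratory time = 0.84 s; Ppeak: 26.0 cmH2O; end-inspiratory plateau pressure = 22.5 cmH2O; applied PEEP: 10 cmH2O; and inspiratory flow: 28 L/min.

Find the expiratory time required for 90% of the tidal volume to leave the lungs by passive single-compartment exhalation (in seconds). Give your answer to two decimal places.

0.54

Flow: 28 L/min ÷ 60 = 0.4667 L/s.
Vt = flow × Ti = 0.4667 L/s × 0.84 s × 1000 mL/L = 392.03 mL.
R = (PIP − Pplat)/V̇ = (26.0 − 22.5) / 0.4667 = 3.5/0.4667 = 7.499 cmH2O·s/L.
C = Vt/(Pplat − PEEP) = 392.03 / (22.5 − 10) = 392.03/12.5 = 31.362 mL/cmH2O.
τ = R × C = 7.499 × 0.03136 L/cmH2O = 0.2352 s.
t = −τ·ln(1 − 0.90) = −0.2352·ln(0.1) = 0.5416 s.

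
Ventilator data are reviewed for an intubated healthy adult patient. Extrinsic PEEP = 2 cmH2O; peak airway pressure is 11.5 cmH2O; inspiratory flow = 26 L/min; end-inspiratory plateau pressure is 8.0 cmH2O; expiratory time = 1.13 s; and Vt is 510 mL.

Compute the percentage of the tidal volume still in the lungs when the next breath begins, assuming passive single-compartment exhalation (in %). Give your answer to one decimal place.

19.3

Flow: 26 L/min ÷ 60 = 0.4333 L/s.
R = (PIP − Pplat)/V̇ = (11.5 − 8.0) / 0.4333 = 3.5/0.4333 = 8.078 cmH2O·s/L.
C = Vt/(Pplat − PEEP) = 510.0 / (8.0 − 2) = 510.0/6.0 = 85.0 mL/cmH2O.
τ = R × C = 8.078 × 0.085 L/cmH2O = 0.6866 s.
Fraction remaining at end-expiration = e^(−Te/τ) = e^(−1.13/0.6866) = 0.1929 → 19.29%.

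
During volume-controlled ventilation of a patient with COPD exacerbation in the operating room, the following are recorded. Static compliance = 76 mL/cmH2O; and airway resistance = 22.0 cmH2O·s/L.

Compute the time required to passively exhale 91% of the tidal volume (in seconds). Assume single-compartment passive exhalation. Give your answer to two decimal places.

4.03

τ = R × C = 22.0 × 76 mL/cmH2O = 22.0 × 0.076 L/cmH2O = 1.672 s.
Exhaled fraction f = 1 − e^(−t/τ) → t = −τ·ln(1 − f) = −1.672·ln(0.09) = 4.026 s.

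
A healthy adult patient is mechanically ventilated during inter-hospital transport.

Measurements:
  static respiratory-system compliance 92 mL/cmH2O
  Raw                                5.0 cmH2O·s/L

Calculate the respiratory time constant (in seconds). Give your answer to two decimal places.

τ = R × C = 5.0 × 92 mL/cmH2O = 5.0 × 0.092 L/cmH2O = 0.46 s.

0.46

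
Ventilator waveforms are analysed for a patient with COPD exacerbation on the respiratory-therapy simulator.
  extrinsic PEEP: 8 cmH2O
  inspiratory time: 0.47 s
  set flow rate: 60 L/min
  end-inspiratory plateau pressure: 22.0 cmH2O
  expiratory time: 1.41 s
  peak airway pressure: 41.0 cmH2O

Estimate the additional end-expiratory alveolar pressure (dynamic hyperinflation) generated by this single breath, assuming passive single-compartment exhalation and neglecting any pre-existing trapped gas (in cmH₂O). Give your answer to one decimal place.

Flow: 60 L/min ÷ 60 = 1 L/s.
Vt = flow × Ti = 1 L/s × 0.47 s × 1000 mL/L = 470.0 mL.
R = (PIP − Pplat)/V̇ = (41.0 − 22.0) / 1 = 19.0/1 = 19.0 cmH2O·s/L.
C = Vt/(Pplat − PEEP) = 470.0 / (22.0 − 8) = 470.0/14.0 = 33.571 mL/cmH2O.
τ = R × C = 19.0 × 0.03357 L/cmH2O = 0.6378 s.
Fraction remaining = e^(−Te/τ) = e^(−1.41/0.6378) = 0.1096; trapped volume = 470.0 × 0.1096 = 51.512 mL.
Additional alveolar pressure from trapping ≈ V_trapped / C = 51.512 / 33.571 = 1.534 cmH2O.

1.5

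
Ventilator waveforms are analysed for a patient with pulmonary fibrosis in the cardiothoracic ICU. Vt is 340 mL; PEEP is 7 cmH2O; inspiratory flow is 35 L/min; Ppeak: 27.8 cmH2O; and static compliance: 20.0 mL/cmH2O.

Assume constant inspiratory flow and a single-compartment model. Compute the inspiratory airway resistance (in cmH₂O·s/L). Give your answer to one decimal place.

6.5

Flow: 35 L/min ÷ 60 = 0.5833 L/s.
Equation of motion (constant flow): PIP = Vt/C + R·V̇ + PEEP.
R·V̇ = PIP − Vt/C − PEEP = 27.8 − 340/20.0 − 7 = 27.8 − 17.0 − 7 = 3.8 cmH2O.
R = 3.8 / 0.5833 = 6.515 cmH2O·s/L.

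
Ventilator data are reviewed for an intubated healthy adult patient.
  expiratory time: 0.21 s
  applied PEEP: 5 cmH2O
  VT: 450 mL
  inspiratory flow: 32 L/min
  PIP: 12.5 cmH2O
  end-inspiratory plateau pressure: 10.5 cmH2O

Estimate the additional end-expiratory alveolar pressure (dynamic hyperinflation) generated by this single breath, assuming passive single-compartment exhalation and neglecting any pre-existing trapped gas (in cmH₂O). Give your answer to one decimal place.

Flow: 32 L/min ÷ 60 = 0.5333 L/s.
R = (PIP − Pplat)/V̇ = (12.5 − 10.5) / 0.5333 = 2.0/0.5333 = 3.75 cmH2O·s/L.
C = Vt/(Pplat − PEEP) = 450.0 / (10.5 − 5) = 450.0/5.5 = 81.818 mL/cmH2O.
τ = R × C = 3.75 × 0.08182 L/cmH2O = 0.3068 s.
Fraction remaining = e^(−Te/τ) = e^(−0.21/0.3068) = 0.5043; trapped volume = 450.0 × 0.5043 = 226.94 mL.
Additional alveolar pressure from trapping ≈ V_trapped / C = 226.94 / 81.818 = 2.774 cmH2O.

2.8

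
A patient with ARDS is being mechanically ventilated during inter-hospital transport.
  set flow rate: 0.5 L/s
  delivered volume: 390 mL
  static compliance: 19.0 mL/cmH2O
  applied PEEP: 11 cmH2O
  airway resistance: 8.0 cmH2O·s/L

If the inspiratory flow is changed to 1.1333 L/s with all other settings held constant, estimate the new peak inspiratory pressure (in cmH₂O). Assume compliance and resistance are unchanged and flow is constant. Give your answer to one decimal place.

PIP = Vt/C + R·V̇ + PEEP (constant-flow equation of motion).
Only the resistive term changes: ΔPIP = R × ΔV̇ = 8.0 × (1.1333 − 0.5) = 8.0 × 0.6333 = 5.066 cmH2O.
Original PIP = 390/19.0 + 8.0×0.5 + 11 = 35.526 cmH2O; new PIP = 35.526 + (5.066) = 40.592 cmH2O.

40.6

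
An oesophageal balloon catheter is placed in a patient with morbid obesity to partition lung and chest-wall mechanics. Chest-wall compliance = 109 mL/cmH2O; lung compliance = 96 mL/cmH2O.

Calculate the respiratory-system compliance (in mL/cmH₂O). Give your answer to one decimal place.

Lung and chest wall are elastances in series: 1/Crs = 1/CL + 1/Ccw.
1/Crs = 1/96 + 1/109 = 0.01959.
Crs = 51.046 mL/cmH2O.

51.0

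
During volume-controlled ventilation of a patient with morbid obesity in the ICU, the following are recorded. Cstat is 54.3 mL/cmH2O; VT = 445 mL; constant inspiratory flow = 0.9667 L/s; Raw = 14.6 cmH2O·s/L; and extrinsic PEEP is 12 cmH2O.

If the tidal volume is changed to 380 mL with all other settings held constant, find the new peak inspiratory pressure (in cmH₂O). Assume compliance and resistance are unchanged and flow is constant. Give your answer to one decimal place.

33.1

PIP = Vt/C + R·V̇ + PEEP (constant-flow equation of motion).
Only the elastic term changes: ΔPIP = ΔVt / C = (380 − 445) / 54.3 = -1.197 cmH2O.
Original PIP = 445/54.3 + 14.6×0.9667 + 12 = 34.309 cmH2O; new PIP = 34.309 + (-1.197) = 33.112 cmH2O.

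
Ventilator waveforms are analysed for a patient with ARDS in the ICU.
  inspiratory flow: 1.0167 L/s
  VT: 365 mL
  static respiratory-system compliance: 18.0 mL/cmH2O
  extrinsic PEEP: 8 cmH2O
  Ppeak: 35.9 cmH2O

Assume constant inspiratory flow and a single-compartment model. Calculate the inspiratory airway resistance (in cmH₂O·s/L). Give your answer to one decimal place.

7.5

Equation of motion (constant flow): PIP = Vt/C + R·V̇ + PEEP.
R·V̇ = PIP − Vt/C − PEEP = 35.9 − 365/18.0 − 8 = 35.9 − 20.278 − 8 = 7.622 cmH2O.
R = 7.622 / 1.0167 = 7.497 cmH2O·s/L.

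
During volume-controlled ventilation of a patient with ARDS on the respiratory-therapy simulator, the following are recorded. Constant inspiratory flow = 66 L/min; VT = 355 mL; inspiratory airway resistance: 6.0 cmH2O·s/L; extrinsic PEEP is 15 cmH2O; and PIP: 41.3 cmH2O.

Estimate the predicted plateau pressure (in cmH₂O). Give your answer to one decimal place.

Flow: 66 L/min ÷ 60 = 1.1 L/s.
Pplat = PIP − Raw × flow = 41.3 − 6.0 × 1.1 = 41.3 − 6.6 = 34.7 cmH2O.

34.7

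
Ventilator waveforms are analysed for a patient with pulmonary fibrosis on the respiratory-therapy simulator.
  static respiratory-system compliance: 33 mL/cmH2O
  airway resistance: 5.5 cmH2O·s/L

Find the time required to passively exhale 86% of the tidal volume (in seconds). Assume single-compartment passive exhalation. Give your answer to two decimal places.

τ = R × C = 5.5 × 33 mL/cmH2O = 5.5 × 0.033 L/cmH2O = 0.1815 s.
Exhaled fraction f = 1 − e^(−t/τ) → t = −τ·ln(1 − f) = −0.1815·ln(0.14) = 0.3568 s.

0.36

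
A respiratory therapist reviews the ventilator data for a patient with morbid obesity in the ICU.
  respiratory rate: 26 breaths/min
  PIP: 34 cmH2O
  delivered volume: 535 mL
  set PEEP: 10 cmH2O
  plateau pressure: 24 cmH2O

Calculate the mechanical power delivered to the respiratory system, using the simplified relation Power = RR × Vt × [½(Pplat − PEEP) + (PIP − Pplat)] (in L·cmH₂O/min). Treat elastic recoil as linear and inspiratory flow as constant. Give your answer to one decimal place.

236.5

Per-breath work = Vt × [½(Pplat−PEEP) + (PIP−Pplat)] = 0.535 × [0.5×14.0 + 10.0] = 0.535 × 17.0 = 9.095 L·cmH2O.
Power = 26 × 9.095 = 236.47 L·cmH2O/min.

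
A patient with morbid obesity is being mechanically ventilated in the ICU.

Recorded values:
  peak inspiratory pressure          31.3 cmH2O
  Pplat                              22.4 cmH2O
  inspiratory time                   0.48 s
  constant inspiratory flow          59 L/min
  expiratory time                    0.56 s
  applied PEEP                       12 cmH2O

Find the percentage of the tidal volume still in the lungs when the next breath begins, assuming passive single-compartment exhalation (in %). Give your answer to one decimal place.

25.6

Flow: 59 L/min ÷ 60 = 0.9833 L/s.
Vt = flow × Ti = 0.9833 L/s × 0.48 s × 1000 mL/L = 471.98 mL.
R = (PIP − Pplat)/V̇ = (31.3 − 22.4) / 0.9833 = 8.9/0.9833 = 9.051 cmH2O·s/L.
C = Vt/(Pplat − PEEP) = 471.98 / (22.4 − 12) = 471.98/10.4 = 45.383 mL/cmH2O.
τ = R × C = 9.051 × 0.04538 L/cmH2O = 0.4107 s.
Fraction remaining at end-expiration = e^(−Te/τ) = e^(−0.56/0.4107) = 0.2558 → 25.58%.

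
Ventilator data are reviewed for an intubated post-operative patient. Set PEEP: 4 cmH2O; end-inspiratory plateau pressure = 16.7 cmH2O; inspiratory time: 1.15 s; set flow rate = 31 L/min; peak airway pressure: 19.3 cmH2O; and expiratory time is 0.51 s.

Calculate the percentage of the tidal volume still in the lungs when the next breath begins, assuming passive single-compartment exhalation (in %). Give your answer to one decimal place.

11.5

Flow: 31 L/min ÷ 60 = 0.5167 L/s.
Vt = flow × Ti = 0.5167 L/s × 1.15 s × 1000 mL/L = 594.21 mL.
R = (PIP − Pplat)/V̇ = (19.3 − 16.7) / 0.5167 = 2.6/0.5167 = 5.032 cmH2O·s/L.
C = Vt/(Pplat − PEEP) = 594.21 / (16.7 − 4) = 594.21/12.7 = 46.788 mL/cmH2O.
τ = R × C = 5.032 × 0.04679 L/cmH2O = 0.2354 s.
Fraction remaining at end-expiration = e^(−Te/τ) = e^(−0.51/0.2354) = 0.1146 → 11.46%.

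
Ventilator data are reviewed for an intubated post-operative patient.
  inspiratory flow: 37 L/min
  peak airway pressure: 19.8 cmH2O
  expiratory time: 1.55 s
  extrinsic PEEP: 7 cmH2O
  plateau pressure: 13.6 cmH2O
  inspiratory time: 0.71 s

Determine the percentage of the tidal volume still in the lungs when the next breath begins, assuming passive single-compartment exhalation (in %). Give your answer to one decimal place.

Flow: 37 L/min ÷ 60 = 0.6167 L/s.
Vt = flow × Ti = 0.6167 L/s × 0.71 s × 1000 mL/L = 437.86 mL.
R = (PIP − Pplat)/V̇ = (19.8 − 13.6) / 0.6167 = 6.2/0.6167 = 10.054 cmH2O·s/L.
C = Vt/(Pplat − PEEP) = 437.86 / (13.6 − 7) = 437.86/6.6 = 66.342 mL/cmH2O.
τ = R × C = 10.054 × 0.06634 L/cmH2O = 0.667 s.
Fraction remaining at end-expiration = e^(−Te/τ) = e^(−1.55/0.667) = 0.0979 → 9.79%.

9.8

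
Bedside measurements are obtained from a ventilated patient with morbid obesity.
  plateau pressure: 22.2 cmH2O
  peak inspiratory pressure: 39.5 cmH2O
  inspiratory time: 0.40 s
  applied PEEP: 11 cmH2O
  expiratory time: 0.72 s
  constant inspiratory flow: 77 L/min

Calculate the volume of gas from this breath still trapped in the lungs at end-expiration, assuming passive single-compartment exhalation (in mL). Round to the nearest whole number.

160

Flow: 77 L/min ÷ 60 = 1.2833 L/s.
Vt = flow × Ti = 1.2833 L/s × 0.40 s × 1000 mL/L = 513.32 mL.
R = (PIP − Pplat)/V̇ = (39.5 − 22.2) / 1.2833 = 17.3/1.2833 = 13.481 cmH2O·s/L.
C = Vt/(Pplat − PEEP) = 513.32 / (22.2 − 11) = 513.32/11.2 = 45.832 mL/cmH2O.
τ = R × C = 13.481 × 0.04583 L/cmH2O = 0.6178 s.
Fraction remaining = e^(−Te/τ) = e^(−0.72/0.6178) = 0.3118.
Trapped volume = 513.32 × 0.3118 = 160.05 mL.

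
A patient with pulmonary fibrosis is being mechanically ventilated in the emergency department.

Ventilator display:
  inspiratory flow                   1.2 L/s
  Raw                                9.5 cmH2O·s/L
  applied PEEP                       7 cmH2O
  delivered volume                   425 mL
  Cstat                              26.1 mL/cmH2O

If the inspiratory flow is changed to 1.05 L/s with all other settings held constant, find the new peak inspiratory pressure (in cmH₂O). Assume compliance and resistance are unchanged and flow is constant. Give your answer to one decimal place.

33.3

PIP = Vt/C + R·V̇ + PEEP (constant-flow equation of motion).
Only the resistive term changes: ΔPIP = R × ΔV̇ = 9.5 × (1.05 − 1.2) = 9.5 × -0.15 = -1.425 cmH2O.
Original PIP = 425/26.1 + 9.5×1.2 + 7 = 34.684 cmH2O; new PIP = 34.684 + (-1.425) = 33.259 cmH2O.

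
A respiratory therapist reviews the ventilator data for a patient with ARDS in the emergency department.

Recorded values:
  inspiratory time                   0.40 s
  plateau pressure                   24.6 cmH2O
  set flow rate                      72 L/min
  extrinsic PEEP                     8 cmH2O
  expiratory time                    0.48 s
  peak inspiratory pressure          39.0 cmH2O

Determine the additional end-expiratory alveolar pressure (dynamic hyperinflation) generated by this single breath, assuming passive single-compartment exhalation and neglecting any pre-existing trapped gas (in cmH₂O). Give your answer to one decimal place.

4.2

Flow: 72 L/min ÷ 60 = 1.2 L/s.
Vt = flow × Ti = 1.2 L/s × 0.40 s × 1000 mL/L = 480.0 mL.
R = (PIP − Pplat)/V̇ = (39.0 − 24.6) / 1.2 = 14.4/1.2 = 12.0 cmH2O·s/L.
C = Vt/(Pplat − PEEP) = 480.0 / (24.6 − 8) = 480.0/16.6 = 28.916 mL/cmH2O.
τ = R × C = 12.0 × 0.02892 L/cmH2O = 0.347 s.
Fraction remaining = e^(−Te/τ) = e^(−0.48/0.347) = 0.2508; trapped volume = 480.0 × 0.2508 = 120.38 mL.
Additional alveolar pressure from trapping ≈ V_trapped / C = 120.38 / 28.916 = 4.163 cmH2O.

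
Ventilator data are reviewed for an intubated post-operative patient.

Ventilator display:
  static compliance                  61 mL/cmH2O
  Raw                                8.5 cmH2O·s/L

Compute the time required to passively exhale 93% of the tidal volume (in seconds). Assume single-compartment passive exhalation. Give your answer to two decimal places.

τ = R × C = 8.5 × 61 mL/cmH2O = 8.5 × 0.061 L/cmH2O = 0.5185 s.
Exhaled fraction f = 1 − e^(−t/τ) → t = −τ·ln(1 − f) = −0.5185·ln(0.07) = 1.379 s.

1.38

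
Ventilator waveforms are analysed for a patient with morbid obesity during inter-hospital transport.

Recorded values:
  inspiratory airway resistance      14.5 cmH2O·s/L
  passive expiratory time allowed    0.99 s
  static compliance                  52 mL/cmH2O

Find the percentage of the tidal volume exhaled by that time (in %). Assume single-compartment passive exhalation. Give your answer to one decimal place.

73.1

τ = R × C = 14.5 × 52 mL/cmH2O = 14.5 × 0.052 L/cmH2O = 0.754 s.
Passive exhalation: V(t)/V₀ = e^(−t/τ) = e^(−0.99/0.754) = 0.269.
Fraction exhaled = 1 − 0.269 = 0.731 → 73.1%.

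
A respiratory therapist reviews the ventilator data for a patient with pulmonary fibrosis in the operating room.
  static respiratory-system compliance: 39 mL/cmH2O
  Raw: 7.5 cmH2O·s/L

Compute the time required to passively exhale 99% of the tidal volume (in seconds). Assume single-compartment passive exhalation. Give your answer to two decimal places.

1.35

τ = R × C = 7.5 × 39 mL/cmH2O = 7.5 × 0.039 L/cmH2O = 0.2925 s.
Exhaled fraction f = 1 − e^(−t/τ) → t = −τ·ln(1 − f) = −0.2925·ln(0.01) = 1.347 s.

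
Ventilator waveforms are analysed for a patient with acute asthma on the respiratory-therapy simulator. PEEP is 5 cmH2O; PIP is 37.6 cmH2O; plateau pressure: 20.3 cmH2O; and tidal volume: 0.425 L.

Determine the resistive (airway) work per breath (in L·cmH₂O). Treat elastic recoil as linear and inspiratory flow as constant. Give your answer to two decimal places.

With constant inspiratory flow the resistive pressure is constant at PIP − Pplat = 37.6 − 20.3 = 17.3 cmH2O, so resistive work = 17.3 × 0.425 = 7.353 L·cmH2O.

7.35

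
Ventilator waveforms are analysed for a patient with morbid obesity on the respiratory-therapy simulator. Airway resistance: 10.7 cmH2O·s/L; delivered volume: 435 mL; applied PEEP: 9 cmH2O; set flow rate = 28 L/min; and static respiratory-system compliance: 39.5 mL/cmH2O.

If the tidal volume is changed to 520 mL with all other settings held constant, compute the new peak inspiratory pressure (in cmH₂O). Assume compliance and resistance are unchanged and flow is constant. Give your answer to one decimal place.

Flow: 28 L/min ÷ 60 = 0.4667 L/s.
PIP = Vt/C + R·V̇ + PEEP (constant-flow equation of motion).
Only the elastic term changes: ΔPIP = ΔVt / C = (520 − 435) / 39.5 = 2.152 cmH2O.
Original PIP = 435/39.5 + 10.7×0.4667 + 9 = 25.006 cmH2O; new PIP = 25.006 + (2.152) = 27.158 cmH2O.

27.2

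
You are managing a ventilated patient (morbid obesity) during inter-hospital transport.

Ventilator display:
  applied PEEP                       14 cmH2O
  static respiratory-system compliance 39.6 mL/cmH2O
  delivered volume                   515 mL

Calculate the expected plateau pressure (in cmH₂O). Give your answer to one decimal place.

27.0

Pplat = PEEP + Vt / Cstat = 14 + 515 / 39.6 = 14 + 13.005 = 27.005 cmH2O.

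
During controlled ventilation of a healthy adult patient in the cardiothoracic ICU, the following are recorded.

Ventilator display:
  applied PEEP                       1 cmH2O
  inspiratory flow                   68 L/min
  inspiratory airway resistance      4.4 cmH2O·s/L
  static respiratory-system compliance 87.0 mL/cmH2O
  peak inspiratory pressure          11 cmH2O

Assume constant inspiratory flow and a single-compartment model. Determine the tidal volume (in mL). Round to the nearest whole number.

Flow: 68 L/min ÷ 60 = 1.1333 L/s.
Equation of motion (constant flow): PIP = Vt/C + R·V̇ + PEEP.
Vt/C = PIP − R·V̇ − PEEP = 11 − 4.987 − 1 = 5.013 cmH2O.
Vt = C × 5.013 = 87.0 × 5.013 = 436.13 mL.

436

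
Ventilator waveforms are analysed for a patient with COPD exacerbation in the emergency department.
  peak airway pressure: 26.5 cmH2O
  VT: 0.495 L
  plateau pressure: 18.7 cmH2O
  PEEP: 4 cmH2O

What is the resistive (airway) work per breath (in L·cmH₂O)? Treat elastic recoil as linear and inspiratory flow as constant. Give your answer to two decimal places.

3.86

With constant inspiratory flow the resistive pressure is constant at PIP − Pplat = 26.5 − 18.7 = 7.8 cmH2O, so resistive work = 7.8 × 0.495 = 3.861 L·cmH2O.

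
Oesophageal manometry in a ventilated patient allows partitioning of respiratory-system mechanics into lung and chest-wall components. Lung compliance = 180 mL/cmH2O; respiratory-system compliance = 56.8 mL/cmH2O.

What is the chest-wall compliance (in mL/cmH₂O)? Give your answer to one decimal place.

83.0

1/Ccw = 1/Crs − 1/CL.
1/Ccw = 1/56.8 − 1/180 = 0.01205.
Ccw = 82.988 mL/cmH2O.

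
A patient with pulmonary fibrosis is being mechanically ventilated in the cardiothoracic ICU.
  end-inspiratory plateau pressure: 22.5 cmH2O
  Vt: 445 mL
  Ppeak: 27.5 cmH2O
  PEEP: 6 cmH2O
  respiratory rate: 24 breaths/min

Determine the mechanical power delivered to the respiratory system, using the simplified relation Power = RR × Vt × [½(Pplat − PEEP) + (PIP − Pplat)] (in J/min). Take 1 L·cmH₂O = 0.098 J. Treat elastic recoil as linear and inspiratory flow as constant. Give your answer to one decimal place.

Per-breath work = Vt × [½(Pplat−PEEP) + (PIP−Pplat)] = 0.445 × [0.5×16.5 + 5.0] = 0.445 × 13.25 = 5.896 L·cmH2O.
Power = 24 × 5.896 = 141.5 L·cmH2O/min.
× 0.098 J/(L·cmH2O) → 13.867 J/min.

13.9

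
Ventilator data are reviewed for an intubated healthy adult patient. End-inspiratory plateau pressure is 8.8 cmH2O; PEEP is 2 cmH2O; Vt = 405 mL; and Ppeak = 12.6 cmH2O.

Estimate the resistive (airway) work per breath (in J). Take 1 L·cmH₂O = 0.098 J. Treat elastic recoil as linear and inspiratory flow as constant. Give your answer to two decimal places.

0.15

With constant inspiratory flow the resistive pressure is constant at PIP − Pplat = 12.6 − 8.8 = 3.8 cmH2O, so resistive work = 3.8 × 0.405 = 1.539 L·cmH2O.
× 0.098 J/(L·cmH2O) → 0.1508 J.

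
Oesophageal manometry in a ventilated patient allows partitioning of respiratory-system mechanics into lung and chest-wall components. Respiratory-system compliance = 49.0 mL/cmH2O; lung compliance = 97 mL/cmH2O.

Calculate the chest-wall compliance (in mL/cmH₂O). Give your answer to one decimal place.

99.0

1/Ccw = 1/Crs − 1/CL.
1/Ccw = 1/49.0 − 1/97 = 0.0101.
Ccw = 99.01 mL/cmH2O.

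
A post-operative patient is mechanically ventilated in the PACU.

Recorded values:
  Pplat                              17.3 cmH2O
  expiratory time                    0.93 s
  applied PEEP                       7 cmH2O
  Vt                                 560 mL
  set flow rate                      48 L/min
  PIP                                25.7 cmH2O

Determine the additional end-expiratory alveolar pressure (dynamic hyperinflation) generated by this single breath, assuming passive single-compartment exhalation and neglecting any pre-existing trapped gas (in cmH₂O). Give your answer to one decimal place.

2.0

Flow: 48 L/min ÷ 60 = 0.8 L/s.
R = (PIP − Pplat)/V̇ = (25.7 − 17.3) / 0.8 = 8.4/0.8 = 10.5 cmH2O·s/L.
C = Vt/(Pplat − PEEP) = 560.0 / (17.3 − 7) = 560.0/10.3 = 54.369 mL/cmH2O.
τ = R × C = 10.5 × 0.05437 L/cmH2O = 0.5709 s.
Fraction remaining = e^(−Te/τ) = e^(−0.93/0.5709) = 0.1961; trapped volume = 560.0 × 0.1961 = 109.82 mL.
Additional alveolar pressure from trapping ≈ V_trapped / C = 109.82 / 54.369 = 2.02 cmH2O.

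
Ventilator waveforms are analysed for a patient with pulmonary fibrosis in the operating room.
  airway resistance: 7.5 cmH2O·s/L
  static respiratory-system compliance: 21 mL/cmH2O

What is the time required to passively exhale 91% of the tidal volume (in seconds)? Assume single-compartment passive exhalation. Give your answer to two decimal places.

τ = R × C = 7.5 × 21 mL/cmH2O = 7.5 × 0.021 L/cmH2O = 0.1575 s.
Exhaled fraction f = 1 − e^(−t/τ) → t = −τ·ln(1 − f) = −0.1575·ln(0.09) = 0.3793 s.

0.38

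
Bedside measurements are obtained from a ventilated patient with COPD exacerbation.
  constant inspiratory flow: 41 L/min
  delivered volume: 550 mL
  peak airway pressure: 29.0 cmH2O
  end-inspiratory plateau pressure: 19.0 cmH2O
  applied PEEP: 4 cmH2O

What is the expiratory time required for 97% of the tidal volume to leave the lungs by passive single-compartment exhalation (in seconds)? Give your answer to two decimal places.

Flow: 41 L/min ÷ 60 = 0.6833 L/s.
R = (PIP − Pplat)/V̇ = (29.0 − 19.0) / 0.6833 = 10.0/0.6833 = 14.635 cmH2O·s/L.
C = Vt/(Pplat − PEEP) = 550.0 / (19.0 − 4) = 550.0/15.0 = 36.667 mL/cmH2O.
τ = R × C = 14.635 × 0.03667 L/cmH2O = 0.5367 s.
t = −τ·ln(1 − 0.97) = −0.5367·ln(0.03) = 1.882 s.

1.88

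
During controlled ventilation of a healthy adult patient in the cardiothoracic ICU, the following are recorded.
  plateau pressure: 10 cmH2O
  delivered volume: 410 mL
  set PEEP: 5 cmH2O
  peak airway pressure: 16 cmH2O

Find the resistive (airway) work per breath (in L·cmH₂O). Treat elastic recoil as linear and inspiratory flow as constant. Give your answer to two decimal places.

2.46

With constant inspiratory flow the resistive pressure is constant at PIP − Pplat = 16 − 10 = 6.0 cmH2O, so resistive work = 6.0 × 0.410 = 2.46 L·cmH2O.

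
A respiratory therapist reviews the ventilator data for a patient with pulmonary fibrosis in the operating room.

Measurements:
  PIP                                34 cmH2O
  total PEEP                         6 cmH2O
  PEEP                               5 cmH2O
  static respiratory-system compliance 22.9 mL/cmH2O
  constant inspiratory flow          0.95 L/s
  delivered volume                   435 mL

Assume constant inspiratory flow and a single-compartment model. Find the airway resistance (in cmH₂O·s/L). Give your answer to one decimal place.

9.5

Total PEEP = 6 cmH2O (set 5 + intrinsic 1); this is the baseline alveolar pressure.
Equation of motion (constant flow): PIP = Vt/C + R·V̇ + PEEP.
R·V̇ = PIP − Vt/C − PEEP = 34 − 435/22.9 − 6 = 34 − 18.996 − 6 = 9.004 cmH2O.
R = 9.004 / 0.95 = 9.478 cmH2O·s/L.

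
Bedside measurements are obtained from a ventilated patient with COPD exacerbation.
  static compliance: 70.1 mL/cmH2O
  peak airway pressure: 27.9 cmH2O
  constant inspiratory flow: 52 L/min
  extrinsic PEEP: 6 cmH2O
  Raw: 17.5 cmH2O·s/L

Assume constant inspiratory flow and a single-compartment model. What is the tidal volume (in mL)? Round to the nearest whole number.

Flow: 52 L/min ÷ 60 = 0.8667 L/s.
Equation of motion (constant flow): PIP = Vt/C + R·V̇ + PEEP.
Vt/C = PIP − R·V̇ − PEEP = 27.9 − 15.167 − 6 = 6.733 cmH2O.
Vt = C × 6.733 = 70.1 × 6.733 = 471.98 mL.

472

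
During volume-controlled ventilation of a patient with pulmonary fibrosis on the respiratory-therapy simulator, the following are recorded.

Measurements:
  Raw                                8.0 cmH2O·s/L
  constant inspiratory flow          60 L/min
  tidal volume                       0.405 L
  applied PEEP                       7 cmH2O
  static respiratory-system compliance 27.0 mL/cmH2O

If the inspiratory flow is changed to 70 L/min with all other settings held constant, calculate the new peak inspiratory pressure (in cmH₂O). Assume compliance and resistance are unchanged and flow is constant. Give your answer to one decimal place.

Flow: 60 L/min ÷ 60 = 1 L/s.
New flow: 70 L/min ÷ 60 = 1.1667 L/s.
PIP = Vt/C + R·V̇ + PEEP (constant-flow equation of motion).
Only the resistive term changes: ΔPIP = R × ΔV̇ = 8.0 × (1.1667 − 1) = 8.0 × 0.1667 = 1.334 cmH2O.
Original PIP = 405/27.0 + 8.0×1 + 7 = 30.0 cmH2O; new PIP = 30.0 + (1.334) = 31.334 cmH2O.

31.3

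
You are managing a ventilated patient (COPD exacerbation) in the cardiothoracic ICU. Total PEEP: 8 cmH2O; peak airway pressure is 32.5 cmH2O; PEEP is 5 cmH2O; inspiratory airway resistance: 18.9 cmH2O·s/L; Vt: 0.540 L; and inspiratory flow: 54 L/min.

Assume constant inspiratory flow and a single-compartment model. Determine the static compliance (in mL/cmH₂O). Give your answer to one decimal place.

Flow: 54 L/min ÷ 60 = 0.9 L/s.
Total PEEP = 8 cmH2O (set 5 + intrinsic 3); this is the baseline alveolar pressure.
Equation of motion (constant flow): PIP = Vt/C + R·V̇ + PEEP.
Vt/C = PIP − R·V̇ − PEEP = 32.5 − 18.9×0.9 − 8 = 32.5 − 17.01 − 8 = 7.49 cmH2O.
C = Vt / 7.49 = 540 / 7.49 = 72.096 mL/cmH2O.

72.1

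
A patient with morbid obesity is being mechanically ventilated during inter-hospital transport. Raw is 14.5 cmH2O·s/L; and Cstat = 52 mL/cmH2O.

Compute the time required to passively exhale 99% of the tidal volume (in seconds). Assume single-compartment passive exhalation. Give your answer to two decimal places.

τ = R × C = 14.5 × 52 mL/cmH2O = 14.5 × 0.052 L/cmH2O = 0.754 s.
Exhaled fraction f = 1 − e^(−t/τ) → t = −τ·ln(1 − f) = −0.754·ln(0.01) = 3.472 s.

3.47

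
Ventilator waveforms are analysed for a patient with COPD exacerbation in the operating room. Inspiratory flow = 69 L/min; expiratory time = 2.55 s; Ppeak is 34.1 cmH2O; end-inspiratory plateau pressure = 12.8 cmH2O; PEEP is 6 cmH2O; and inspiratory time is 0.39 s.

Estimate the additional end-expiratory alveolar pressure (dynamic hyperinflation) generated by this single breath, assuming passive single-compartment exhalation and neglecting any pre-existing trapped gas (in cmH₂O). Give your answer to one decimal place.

Flow: 69 L/min ÷ 60 = 1.15 L/s.
Vt = flow × Ti = 1.15 L/s × 0.39 s × 1000 mL/L = 448.5 mL.
R = (PIP − Pplat)/V̇ = (34.1 − 12.8) / 1.15 = 21.3/1.15 = 18.522 cmH2O·s/L.
C = Vt/(Pplat − PEEP) = 448.5 / (12.8 − 6) = 448.5/6.8 = 65.956 mL/cmH2O.
τ = R × C = 18.522 × 0.06596 L/cmH2O = 1.222 s.
Fraction remaining = e^(−Te/τ) = e^(−2.55/1.222) = 0.1241; trapped volume = 448.5 × 0.1241 = 55.659 mL.
Additional alveolar pressure from trapping ≈ V_trapped / C = 55.659 / 65.956 = 0.8439 cmH2O.

0.8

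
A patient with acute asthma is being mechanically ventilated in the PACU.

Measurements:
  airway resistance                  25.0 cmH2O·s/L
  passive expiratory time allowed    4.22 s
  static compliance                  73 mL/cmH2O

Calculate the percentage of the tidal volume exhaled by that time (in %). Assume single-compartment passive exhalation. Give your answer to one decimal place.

90.1

τ = R × C = 25.0 × 73 mL/cmH2O = 25.0 × 0.073 L/cmH2O = 1.825 s.
Passive exhalation: V(t)/V₀ = e^(−t/τ) = e^(−4.22/1.825) = 0.09903.
Fraction exhaled = 1 − 0.09903 = 0.901 → 90.1%.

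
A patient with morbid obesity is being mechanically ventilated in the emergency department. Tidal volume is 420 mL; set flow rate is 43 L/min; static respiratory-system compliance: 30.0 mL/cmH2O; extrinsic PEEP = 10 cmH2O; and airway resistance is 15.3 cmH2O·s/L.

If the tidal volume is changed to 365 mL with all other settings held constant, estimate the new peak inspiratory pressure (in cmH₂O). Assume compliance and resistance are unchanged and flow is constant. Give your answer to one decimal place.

33.1

Flow: 43 L/min ÷ 60 = 0.7167 L/s.
PIP = Vt/C + R·V̇ + PEEP (constant-flow equation of motion).
Only the elastic term changes: ΔPIP = ΔVt / C = (365 − 420) / 30.0 = -1.833 cmH2O.
Original PIP = 420/30.0 + 15.3×0.7167 + 10 = 34.966 cmH2O; new PIP = 34.966 + (-1.833) = 33.133 cmH2O.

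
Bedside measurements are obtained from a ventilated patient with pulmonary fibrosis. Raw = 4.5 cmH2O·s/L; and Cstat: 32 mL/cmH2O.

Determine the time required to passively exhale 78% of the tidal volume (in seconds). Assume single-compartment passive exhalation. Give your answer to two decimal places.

0.22

τ = R × C = 4.5 × 32 mL/cmH2O = 4.5 × 0.032 L/cmH2O = 0.144 s.
Exhaled fraction f = 1 − e^(−t/τ) → t = −τ·ln(1 − f) = −0.144·ln(0.22) = 0.218 s.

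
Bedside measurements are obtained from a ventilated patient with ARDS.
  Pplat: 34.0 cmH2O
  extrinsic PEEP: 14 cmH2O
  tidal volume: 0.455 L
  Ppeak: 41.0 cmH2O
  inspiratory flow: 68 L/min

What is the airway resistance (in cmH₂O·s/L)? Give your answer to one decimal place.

Flow: 68 L/min ÷ 60 = 1.1333 L/s.
Raw = (PIP − Pplat) / flow = (41.0 − 34.0) / 1.1333 = 7.0 / 1.1333 = 6.177 cmH2O·s/L.

6.2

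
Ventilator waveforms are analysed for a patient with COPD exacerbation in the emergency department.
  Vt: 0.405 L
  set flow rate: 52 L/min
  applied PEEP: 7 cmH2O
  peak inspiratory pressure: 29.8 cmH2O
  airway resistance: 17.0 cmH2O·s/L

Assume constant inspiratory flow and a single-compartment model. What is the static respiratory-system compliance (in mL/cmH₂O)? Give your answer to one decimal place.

50.2

Flow: 52 L/min ÷ 60 = 0.8667 L/s.
Equation of motion (constant flow): PIP = Vt/C + R·V̇ + PEEP.
Vt/C = PIP − R·V̇ − PEEP = 29.8 − 17.0×0.8667 − 7 = 29.8 − 14.734 − 7 = 8.066 cmH2O.
C = Vt / 8.066 = 405 / 8.066 = 50.211 mL/cmH2O.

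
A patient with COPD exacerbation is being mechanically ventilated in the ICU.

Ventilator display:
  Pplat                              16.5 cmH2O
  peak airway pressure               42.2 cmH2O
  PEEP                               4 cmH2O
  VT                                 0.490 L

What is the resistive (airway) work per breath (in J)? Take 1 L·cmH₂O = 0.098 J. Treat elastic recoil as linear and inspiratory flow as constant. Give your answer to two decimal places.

1.23

With constant inspiratory flow the resistive pressure is constant at PIP − Pplat = 42.2 − 16.5 = 25.7 cmH2O, so resistive work = 25.7 × 0.490 = 12.593 L·cmH2O.
× 0.098 J/(L·cmH2O) → 1.234 J.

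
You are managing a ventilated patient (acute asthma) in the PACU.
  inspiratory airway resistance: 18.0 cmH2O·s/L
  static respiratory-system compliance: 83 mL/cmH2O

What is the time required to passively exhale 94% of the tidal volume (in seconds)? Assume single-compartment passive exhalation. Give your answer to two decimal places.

τ = R × C = 18.0 × 83 mL/cmH2O = 18.0 × 0.083 L/cmH2O = 1.494 s.
Exhaled fraction f = 1 − e^(−t/τ) → t = −τ·ln(1 − f) = −1.494·ln(0.06) = 4.203 s.

4.20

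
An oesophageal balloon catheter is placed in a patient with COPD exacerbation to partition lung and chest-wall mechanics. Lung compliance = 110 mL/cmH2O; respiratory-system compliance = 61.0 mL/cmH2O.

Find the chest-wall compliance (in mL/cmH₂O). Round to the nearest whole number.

1/Ccw = 1/Crs − 1/CL.
1/Ccw = 1/61.0 − 1/110 = 0.007303.
Ccw = 136.93 mL/cmH2O.

137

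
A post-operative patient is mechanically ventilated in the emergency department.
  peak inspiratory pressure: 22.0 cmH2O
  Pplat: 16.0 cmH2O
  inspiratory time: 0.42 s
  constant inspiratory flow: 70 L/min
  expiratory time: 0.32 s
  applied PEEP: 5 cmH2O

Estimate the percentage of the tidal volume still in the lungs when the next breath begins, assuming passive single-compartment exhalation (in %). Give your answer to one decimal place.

Flow: 70 L/min ÷ 60 = 1.1667 L/s.
Vt = flow × Ti = 1.1667 L/s × 0.42 s × 1000 mL/L = 490.01 mL.
R = (PIP − Pplat)/V̇ = (22.0 − 16.0) / 1.1667 = 6.0/1.1667 = 5.143 cmH2O·s/L.
C = Vt/(Pplat − PEEP) = 490.01 / (16.0 − 5) = 490.01/11.0 = 44.546 mL/cmH2O.
τ = R × C = 5.143 × 0.04455 L/cmH2O = 0.2291 s.
Fraction remaining at end-expiration = e^(−Te/τ) = e^(−0.32/0.2291) = 0.2474 → 24.74%.

24.7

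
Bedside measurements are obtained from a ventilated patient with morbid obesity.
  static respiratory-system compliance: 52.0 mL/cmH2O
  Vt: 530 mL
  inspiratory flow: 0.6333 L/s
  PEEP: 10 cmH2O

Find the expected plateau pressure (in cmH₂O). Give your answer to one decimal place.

20.2

Pplat = PEEP + Vt / Cstat = 10 + 530 / 52.0 = 10 + 10.192 = 20.192 cmH2O.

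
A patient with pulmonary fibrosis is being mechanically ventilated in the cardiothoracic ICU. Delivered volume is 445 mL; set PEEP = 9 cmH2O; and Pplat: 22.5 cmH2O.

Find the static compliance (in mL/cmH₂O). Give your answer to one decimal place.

Cstat = Vt / (Pplat − PEEP) = 445 / (22.5 − 9) = 445 / 13.5 = 32.963 mL/cmH2O.

33.0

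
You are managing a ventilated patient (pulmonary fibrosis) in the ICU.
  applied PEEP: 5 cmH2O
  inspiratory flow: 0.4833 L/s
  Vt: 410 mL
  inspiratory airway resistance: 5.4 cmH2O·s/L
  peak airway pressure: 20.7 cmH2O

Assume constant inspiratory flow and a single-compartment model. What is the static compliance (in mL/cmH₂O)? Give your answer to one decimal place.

Equation of motion (constant flow): PIP = Vt/C + R·V̇ + PEEP.
Vt/C = PIP − R·V̇ − PEEP = 20.7 − 5.4×0.4833 − 5 = 20.7 − 2.61 − 5 = 13.09 cmH2O.
C = Vt / 13.09 = 410 / 13.09 = 31.322 mL/cmH2O.

31.3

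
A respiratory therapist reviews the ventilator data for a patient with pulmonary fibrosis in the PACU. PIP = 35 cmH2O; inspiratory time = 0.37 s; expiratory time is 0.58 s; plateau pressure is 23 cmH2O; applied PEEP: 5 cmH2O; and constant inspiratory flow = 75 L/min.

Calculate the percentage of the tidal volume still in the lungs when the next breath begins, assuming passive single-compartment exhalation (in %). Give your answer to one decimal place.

Flow: 75 L/min ÷ 60 = 1.25 L/s.
Vt = flow × Ti = 1.25 L/s × 0.37 s × 1000 mL/L = 462.5 mL.
R = (PIP − Pplat)/V̇ = (35 − 23) / 1.25 = 12.0/1.25 = 9.6 cmH2O·s/L.
C = Vt/(Pplat − PEEP) = 462.5 / (23 − 5) = 462.5/18.0 = 25.694 mL/cmH2O.
τ = R × C = 9.6 × 0.02569 L/cmH2O = 0.2466 s.
Fraction remaining at end-expiration = e^(−Te/τ) = e^(−0.58/0.2466) = 0.09518 → 9.518%.

9.5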